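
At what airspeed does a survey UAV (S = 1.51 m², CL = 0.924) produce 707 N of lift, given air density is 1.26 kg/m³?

L = ½ρv²S·CL ⇒ v = √(2L/(ρ·S·CL))
v = √(2 × 707 / (1.26 × 1.51 × 0.924)) = √804.3 = 28.4 m/s

v = 28.4 m/s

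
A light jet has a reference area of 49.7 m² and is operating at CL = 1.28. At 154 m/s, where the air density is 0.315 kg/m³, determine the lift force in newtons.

L = 2.38×10^5 N

Dynamic pressure q = ½ρv² = ½ × 0.315 × 154² = 3735 Pa.
L = q·S·CL = 3735 × 49.7 × 1.28 = 2.38×10^5 N ≈ 238 kN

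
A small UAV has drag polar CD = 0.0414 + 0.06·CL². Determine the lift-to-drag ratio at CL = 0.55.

L/D = 9.24

CD = 0.0414 + 0.06 × 0.55² = 0.05955
L/D = CL/CD = 0.55 / 0.05955 = 9.24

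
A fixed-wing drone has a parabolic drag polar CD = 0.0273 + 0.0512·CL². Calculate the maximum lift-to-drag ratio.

(L/D)max = 13.4

For CD = CD0 + K·CL², (L/D)max occurs at CL* = √(CD0/K) and equals 1/(2√(K·CD0)).
(L/D)max = 1/(2√(0.0512 × 0.0273)) = 1/(2 × 0.03739) = 13.4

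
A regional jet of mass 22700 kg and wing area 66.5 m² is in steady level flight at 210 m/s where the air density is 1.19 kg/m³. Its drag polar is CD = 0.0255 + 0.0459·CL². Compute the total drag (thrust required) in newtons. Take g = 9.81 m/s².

In steady level flight, lift balances weight: W = mg = 22700 × 9.81 = 2.2269×10^5 N.
Dynamic pressure q = 0.5 × 1.19 × 210² = 26240 Pa.
CL = 2W/(ρv²S) = 2×2.2269×10^5/(1.19×210²×66.5) = 0.1276.
CD = 0.0255 + 0.0459 × 0.1276² = 0.02625.
D = q·S·CD = 26240 × 66.5 × 0.02625 = 45800 N

D = 45800 N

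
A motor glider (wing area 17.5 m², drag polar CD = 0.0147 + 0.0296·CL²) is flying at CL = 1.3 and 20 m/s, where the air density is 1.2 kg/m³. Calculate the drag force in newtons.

D = 272 N

CD = 0.0147 + 0.0296 × 1.3² = 0.06472
D = ½ρv²S·CD = ½ × 1.2 × 20² × 17.5 × 0.06472 = 272 N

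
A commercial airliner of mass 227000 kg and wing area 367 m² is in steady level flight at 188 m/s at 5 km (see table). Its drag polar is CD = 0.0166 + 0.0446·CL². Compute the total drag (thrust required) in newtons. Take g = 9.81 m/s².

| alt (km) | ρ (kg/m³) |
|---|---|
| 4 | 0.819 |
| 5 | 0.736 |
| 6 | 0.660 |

D = 1.26×10^5 N

At 5 km, from the table: ρ = 0.736 kg/m³.
Level flight ⇒ L = W = m·g = 227000 × 9.81 = 2.2269×10^6 N.
Dynamic pressure q = 0.5 × 0.736 × 188² = 13010 Pa.
CL = W/(q·S) = 2.2269×10^6 / (13010 × 367) = 0.4665.
CD = 0.0166 + 0.0446 × 0.4665² = 0.02631.
D = q·S·CD = 13010 × 367 × 0.02631 = 1.256×10^5 N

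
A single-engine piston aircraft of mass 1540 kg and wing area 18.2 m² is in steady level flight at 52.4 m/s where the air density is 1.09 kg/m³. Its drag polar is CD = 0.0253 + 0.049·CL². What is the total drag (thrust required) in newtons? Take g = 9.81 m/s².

D = 1100 N

Weight W = mg = 1540 × 9.81 = 15107 N; in level flight L = W.
q = ½ρv² = ½ × 1.09 × 52.4² = 1496 Pa.
CL = W/(q·S) = 15107 / (1496 × 18.2) = 0.5547.
CD = 0.0253 + 0.049 × 0.5547² = 0.04038.
D = q·S·CD = 1496 × 18.2 × 0.04038 = 1100 N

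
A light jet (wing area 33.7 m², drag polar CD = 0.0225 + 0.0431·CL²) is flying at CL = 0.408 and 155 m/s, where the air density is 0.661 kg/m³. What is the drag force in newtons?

CD = 0.0225 + 0.0431 × 0.408² = 0.02967
D = ½ρv²S·CD = ½ × 0.661 × 155² × 33.7 × 0.02967 = 7940 N

D = 7940 N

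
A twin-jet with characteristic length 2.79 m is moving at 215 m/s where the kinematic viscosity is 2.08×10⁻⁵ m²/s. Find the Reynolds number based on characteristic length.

Re = v·c/ν = 215 × 2.79 / (2.08×10⁻⁵) = 2.88×10^7

Re = 2.88×10^7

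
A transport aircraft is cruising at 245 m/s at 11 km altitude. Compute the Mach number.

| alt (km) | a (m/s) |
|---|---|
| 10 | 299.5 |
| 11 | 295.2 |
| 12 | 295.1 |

M = 0.83

At 11 km, from the table: a = 295.2 m/s.
M = v/a = 245 / 295.2 = 0.83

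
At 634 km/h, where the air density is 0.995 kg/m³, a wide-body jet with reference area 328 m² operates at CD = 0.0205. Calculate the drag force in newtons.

D = 1.04×10^5 N

Convert speed: v = 634 km/h ÷ 3.6 = 176.1 m/s.
D = ½ρv²S·CD = ½ × 0.995 × 176.1² × 328 × 0.0205 = 1.04×10^5 N ≈ 104 kN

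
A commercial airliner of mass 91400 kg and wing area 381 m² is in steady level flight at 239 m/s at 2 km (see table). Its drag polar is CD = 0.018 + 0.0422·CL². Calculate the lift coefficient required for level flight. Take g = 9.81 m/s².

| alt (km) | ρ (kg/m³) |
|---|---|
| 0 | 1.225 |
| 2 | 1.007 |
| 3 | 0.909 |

CL = 0.0818

At 2 km, from the table: ρ = 1.007 kg/m³.
In steady level flight, lift balances weight: W = mg = 91400 × 9.81 = 8.9663×10^5 N.
q = ½ρv² = ½ × 1.007 × 239² = 28760 Pa.
Required CL = L/(qS) = 8.9663×10^5/(28760·381) = 0.08183.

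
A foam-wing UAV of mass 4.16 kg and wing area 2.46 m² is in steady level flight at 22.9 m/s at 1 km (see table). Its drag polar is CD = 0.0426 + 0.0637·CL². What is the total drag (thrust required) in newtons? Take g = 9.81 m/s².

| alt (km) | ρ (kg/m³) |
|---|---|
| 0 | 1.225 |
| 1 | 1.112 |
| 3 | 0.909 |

D = 30.7 N

At 1 km, from the table: ρ = 1.112 kg/m³.
Weight W = mg = 4.16 × 9.81 = 40.81 N; in level flight L = W.
Dynamic pressure q = 0.5 × 1.112 × 22.9² = 291.6 Pa.
Required CL = L/(qS) = 40.81/(291.6·2.46) = 0.0569.
CD = 0.0426 + 0.0637 × 0.0569² = 0.04281.
D = q·S·CD = 291.6 × 2.46 × 0.04281 = 30.7 N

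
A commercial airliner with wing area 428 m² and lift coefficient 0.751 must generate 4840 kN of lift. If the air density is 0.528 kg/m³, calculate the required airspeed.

L = ½ρv²S·CL ⇒ v = √(2L/(ρ·S·CL))
v = √(2 × 4.84×10^6 / (0.528 × 428 × 0.751)) = √57040 = 239 m/s

v = 239 m/s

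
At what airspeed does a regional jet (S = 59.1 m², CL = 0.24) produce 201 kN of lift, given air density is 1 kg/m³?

v = 168 m/s

L = ½ρv²S·CL ⇒ v = √(2L/(ρ·S·CL))
v = √(2 × 2.01×10^5 / (1 × 59.1 × 0.24)) = √28340 = 168 m/s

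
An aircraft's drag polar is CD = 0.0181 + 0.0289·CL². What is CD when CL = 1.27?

CD = 0.0181 + 0.0289 × 1.27² = 0.0181 + 0.04661 = 0.0647

CD = 0.0647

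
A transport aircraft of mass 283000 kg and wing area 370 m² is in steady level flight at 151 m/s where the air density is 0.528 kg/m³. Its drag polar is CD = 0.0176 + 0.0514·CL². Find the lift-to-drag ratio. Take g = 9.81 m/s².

In steady level flight, lift balances weight: W = mg = 283000 × 9.81 = 2.7762×10^6 N.
Dynamic pressure q = 0.5 × 0.528 × 151² = 6019 Pa.
CL = W/(q·S) = 2.7762×10^6 / (6019 × 370) = 1.247.
CD = 0.0176 + 0.0514 × 1.247² = 0.09746.
L/D = CL/CD = 1.247 / 0.09746 = 12.8

L/D = 12.8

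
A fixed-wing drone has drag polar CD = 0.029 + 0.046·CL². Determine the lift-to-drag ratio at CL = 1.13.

CD = 0.029 + 0.046 × 1.13² = 0.08774
L/D = CL/CD = 1.13 / 0.08774 = 12.9

L/D = 12.9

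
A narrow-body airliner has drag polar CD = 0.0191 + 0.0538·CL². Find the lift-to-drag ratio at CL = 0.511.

CD = 0.0191 + 0.0538 × 0.511² = 0.03315
L/D = CL/CD = 0.511 / 0.03315 = 15.4

L/D = 15.4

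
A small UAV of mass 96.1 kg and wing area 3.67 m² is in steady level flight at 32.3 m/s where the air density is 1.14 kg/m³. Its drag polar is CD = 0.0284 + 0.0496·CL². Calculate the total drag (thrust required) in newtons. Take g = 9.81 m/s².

D = 82.2 N

Weight W = mg = 96.1 × 9.81 = 942.74 N; in level flight L = W.
Dynamic pressure q = 0.5 × 1.14 × 32.3² = 594.7 Pa.
CL = 2W/(ρv²S) = 2×942.74/(1.14×32.3²×3.67) = 0.432.
CD = 0.0284 + 0.0496 × 0.432² = 0.03765.
D = q·S·CD = 594.7 × 3.67 × 0.03765 = 82.18 N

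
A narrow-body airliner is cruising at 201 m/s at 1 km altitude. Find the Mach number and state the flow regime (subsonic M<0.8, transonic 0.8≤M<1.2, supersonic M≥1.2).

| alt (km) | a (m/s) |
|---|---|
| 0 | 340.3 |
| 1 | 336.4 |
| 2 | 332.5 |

M = 0.598 (subsonic)

At 1 km, from the table: a = 336.4 m/s.
M = v/a = 201 / 336.4 = 0.598
M = 0.598 → subsonic.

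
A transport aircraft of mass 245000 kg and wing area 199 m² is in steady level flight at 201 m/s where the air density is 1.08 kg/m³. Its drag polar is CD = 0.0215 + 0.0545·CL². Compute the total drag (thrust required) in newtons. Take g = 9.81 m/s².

D = 1.66×10^5 N

Level flight ⇒ L = W = m·g = 245000 × 9.81 = 2.4034×10^6 N.
q = ½ρv² = ½ × 1.08 × 201² = 21820 Pa.
CL = W/(q·S) = 2.4034×10^6 / (21820 × 199) = 0.5536.
CD = 0.0215 + 0.0545 × 0.5536² = 0.0382.
D = q·S·CD = 21820 × 199 × 0.0382 = 1.659×10^5 N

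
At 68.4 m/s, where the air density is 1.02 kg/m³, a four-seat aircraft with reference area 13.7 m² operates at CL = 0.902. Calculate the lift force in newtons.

L = 29500 N

Dynamic pressure q = ½ρv² = ½ × 1.02 × 68.4² = 2386 Pa.
L = q·S·CL = 2386 × 13.7 × 0.902 = 29500 N ≈ 29.5 kN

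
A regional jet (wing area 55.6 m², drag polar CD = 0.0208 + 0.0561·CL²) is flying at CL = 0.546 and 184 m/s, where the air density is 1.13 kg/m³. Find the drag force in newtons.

CD = 0.0208 + 0.0561 × 0.546² = 0.03752
D = ½ρv²S·CD = ½ × 1.13 × 184² × 55.6 × 0.03752 = 39900 N

D = 39900 N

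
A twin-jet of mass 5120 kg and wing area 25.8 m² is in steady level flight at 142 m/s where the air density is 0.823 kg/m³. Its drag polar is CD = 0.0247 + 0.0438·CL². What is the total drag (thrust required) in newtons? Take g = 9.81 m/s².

D = 5800 N

In steady level flight, lift balances weight: W = mg = 5120 × 9.81 = 50227 N.
q = ½ρv² = ½ × 0.823 × 142² = 8297 Pa.
CL = W/(q·S) = 50227 / (8297 × 25.8) = 0.2346.
CD = 0.0247 + 0.0438 × 0.2346² = 0.02711.
D = q·S·CD = 8297 × 25.8 × 0.02711 = 5804 N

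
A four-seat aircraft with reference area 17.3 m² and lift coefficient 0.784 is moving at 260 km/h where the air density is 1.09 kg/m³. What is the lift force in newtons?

Convert speed: v = 260 km/h ÷ 3.6 = 72.22 m/s.
Dynamic pressure q = ½ρv² = ½ × 1.09 × 72.22² = 2843 Pa.
L = q·S·CL = 2843 × 17.3 × 0.784 = 38600 N ≈ 38.6 kN

L = 38600 N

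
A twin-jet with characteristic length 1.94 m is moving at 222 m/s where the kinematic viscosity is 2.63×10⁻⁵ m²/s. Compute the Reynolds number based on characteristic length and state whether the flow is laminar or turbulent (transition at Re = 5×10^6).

Re = v·c/ν = 222 × 1.94 / (2.63×10⁻⁵) = 1.64×10^7
Since 1.64×10^7 > 5×10^6, the flow is turbulent.

Re = 1.64×10^7 (turbulent)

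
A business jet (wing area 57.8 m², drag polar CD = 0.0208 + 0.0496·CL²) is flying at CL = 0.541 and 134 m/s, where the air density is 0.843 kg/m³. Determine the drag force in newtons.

CD = 0.0208 + 0.0496 × 0.541² = 0.03532
D = ½ρv²S·CD = ½ × 0.843 × 134² × 57.8 × 0.03532 = 15400 N

D = 15400 N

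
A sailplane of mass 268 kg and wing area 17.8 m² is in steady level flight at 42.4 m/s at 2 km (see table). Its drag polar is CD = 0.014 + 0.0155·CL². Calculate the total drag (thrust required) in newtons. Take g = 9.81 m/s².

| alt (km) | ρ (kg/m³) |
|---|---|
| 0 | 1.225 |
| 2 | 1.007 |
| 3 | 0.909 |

At 2 km, from the table: ρ = 1.007 kg/m³.
Level flight ⇒ L = W = m·g = 268 × 9.81 = 2629.1 N.
Dynamic pressure q = 0.5 × 1.007 × 42.4² = 905.2 Pa.
CL = W/(q·S) = 2629.1 / (905.2 × 17.8) = 0.1632.
CD = 0.014 + 0.0155 × 0.1632² = 0.01441.
D = q·S·CD = 905.2 × 17.8 × 0.01441 = 232.2 N

D = 232 N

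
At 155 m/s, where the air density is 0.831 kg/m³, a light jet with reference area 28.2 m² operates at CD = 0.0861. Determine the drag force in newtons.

D = 24200 N

D = ½ρv²S·CD = ½ × 0.831 × 155² × 28.2 × 0.0861 = 24200 N ≈ 24.2 kN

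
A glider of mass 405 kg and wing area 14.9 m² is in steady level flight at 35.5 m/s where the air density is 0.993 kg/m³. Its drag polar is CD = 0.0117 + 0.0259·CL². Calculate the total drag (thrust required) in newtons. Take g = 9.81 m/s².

D = 153 N

In steady level flight, lift balances weight: W = mg = 405 × 9.81 = 3973.1 N.
q = ½ρv² = ½ × 0.993 × 35.5² = 625.7 Pa.
CL = 2W/(ρv²S) = 2×3973.1/(0.993×35.5²×14.9) = 0.4261.
CD = 0.0117 + 0.0259 × 0.4261² = 0.0164.
D = q·S·CD = 625.7 × 14.9 × 0.0164 = 152.9 N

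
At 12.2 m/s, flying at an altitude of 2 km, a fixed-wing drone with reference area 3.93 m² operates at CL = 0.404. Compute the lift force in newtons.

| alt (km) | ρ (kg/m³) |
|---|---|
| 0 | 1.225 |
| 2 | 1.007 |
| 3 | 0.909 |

L = 119 N

At 2 km, from the table: ρ = 1.007 kg/m³.
L = ½ρv²S·CL = ½ × 1.007 × 12.2² × 3.93 × 0.404 = 119 N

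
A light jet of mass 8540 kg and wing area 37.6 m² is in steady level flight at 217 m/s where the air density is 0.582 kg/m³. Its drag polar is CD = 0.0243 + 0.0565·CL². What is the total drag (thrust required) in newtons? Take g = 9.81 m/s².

In steady level flight, lift balances weight: W = mg = 8540 × 9.81 = 83777 N.
Dynamic pressure q = 0.5 × 0.582 × 217² = 13700 Pa.
CL = W/(q·S) = 83777 / (13700 × 37.6) = 0.1626.
CD = 0.0243 + 0.0565 × 0.1626² = 0.02579.
D = q·S·CD = 13700 × 37.6 × 0.02579 = 13290 N

D = 13300 N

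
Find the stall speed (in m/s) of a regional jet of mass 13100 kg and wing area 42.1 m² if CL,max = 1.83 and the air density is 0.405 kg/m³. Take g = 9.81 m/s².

V_stall = 90.8 m/s

At stall, lift equals weight: L = W = m·g = 13100 × 9.81 = 1.285×10^5 N.
From L = ½ρV²S·CL,max = W: V_stall = √(2W/(ρSCL,max)) = √(2·1.285×10^5/(0.405·42.1·1.83))
V_stall = √8237 = 90.8 m/s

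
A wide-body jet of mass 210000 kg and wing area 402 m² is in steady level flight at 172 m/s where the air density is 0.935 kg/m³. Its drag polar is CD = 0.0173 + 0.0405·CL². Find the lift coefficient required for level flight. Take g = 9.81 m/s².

Level flight ⇒ L = W = m·g = 210000 × 9.81 = 2.0601×10^6 N.
Dynamic pressure q = 0.5 × 0.935 × 172² = 13830 Pa.
CL = 2W/(ρv²S) = 2×2.0601×10^6/(0.935×172²×402) = 0.3705.

CL = 0.371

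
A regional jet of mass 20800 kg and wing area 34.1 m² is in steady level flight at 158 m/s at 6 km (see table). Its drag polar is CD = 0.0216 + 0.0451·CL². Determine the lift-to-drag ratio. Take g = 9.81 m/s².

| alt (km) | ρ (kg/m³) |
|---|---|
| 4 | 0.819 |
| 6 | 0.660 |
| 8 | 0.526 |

L/D = 16

At 6 km, from the table: ρ = 0.660 kg/m³.
Level flight ⇒ L = W = m·g = 20800 × 9.81 = 2.0405×10^5 N.
Dynamic pressure q = 0.5 × 0.66 × 158² = 8238 Pa.
Required CL = L/(qS) = 2.0405×10^5/(8238·34.1) = 0.7264.
CD = 0.0216 + 0.0451 × 0.7264² = 0.04539.
L/D = CL/CD = 0.7264 / 0.04539 = 16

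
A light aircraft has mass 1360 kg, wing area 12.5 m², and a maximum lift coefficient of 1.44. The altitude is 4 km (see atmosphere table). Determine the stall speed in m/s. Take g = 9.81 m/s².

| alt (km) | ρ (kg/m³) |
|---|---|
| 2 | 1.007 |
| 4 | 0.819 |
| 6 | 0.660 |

V_stall = 42.5 m/s

At 4 km, from the table: ρ = 0.819 kg/m³.
Weight W = mg = 1360 × 9.81 = 13340 N.
V_stall = √(2W/(ρ·S·CL,max)) = √(2 × 13340 / (0.819 × 12.5 × 1.44))
V_stall = √1810 = 42.5 m/s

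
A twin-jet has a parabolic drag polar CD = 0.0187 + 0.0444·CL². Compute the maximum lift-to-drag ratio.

(L/D)max = 17.4

For CD = CD0 + K·CL², (L/D)max occurs at CL* = √(CD0/K) and equals 1/(2√(K·CD0)).
(L/D)max = 1/(2√(0.0444 × 0.0187)) = 1/(2 × 0.02881) = 17.4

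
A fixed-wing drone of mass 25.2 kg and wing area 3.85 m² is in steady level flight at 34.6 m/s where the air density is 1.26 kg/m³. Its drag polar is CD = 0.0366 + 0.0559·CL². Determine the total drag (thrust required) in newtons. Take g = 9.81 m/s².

D = 107 N

Weight W = mg = 25.2 × 9.81 = 247.21 N; in level flight L = W.
q = ½ρv² = ½ × 1.26 × 34.6² = 754.2 Pa.
CL = W/(q·S) = 247.21 / (754.2 × 3.85) = 0.08514.
CD = 0.0366 + 0.0559 × 0.08514² = 0.03701.
D = q·S·CD = 754.2 × 3.85 × 0.03701 = 107.5 N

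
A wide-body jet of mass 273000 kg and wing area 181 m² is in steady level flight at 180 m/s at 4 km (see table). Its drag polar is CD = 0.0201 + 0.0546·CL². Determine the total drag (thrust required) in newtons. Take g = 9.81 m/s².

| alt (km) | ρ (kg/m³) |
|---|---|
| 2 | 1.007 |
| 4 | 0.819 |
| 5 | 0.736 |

At 4 km, from the table: ρ = 0.819 kg/m³.
Weight W = mg = 273000 × 9.81 = 2.6781×10^6 N; in level flight L = W.
q = ½ρv² = ½ × 0.819 × 180² = 13270 Pa.
CL = W/(q·S) = 2.6781×10^6 / (13270 × 181) = 1.115.
CD = 0.0201 + 0.0546 × 1.115² = 0.088.
D = q·S·CD = 13270 × 181 × 0.088 = 2.113×10^5 N

D = 2.11×10^5 N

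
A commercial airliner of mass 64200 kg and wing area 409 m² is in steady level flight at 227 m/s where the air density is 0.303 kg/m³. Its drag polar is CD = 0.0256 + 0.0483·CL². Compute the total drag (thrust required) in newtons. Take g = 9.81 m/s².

D = 87700 N

In steady level flight, lift balances weight: W = mg = 64200 × 9.81 = 6.298×10^5 N.
Dynamic pressure q = 0.5 × 0.303 × 227² = 7807 Pa.
CL = 2W/(ρv²S) = 2×6.298×10^5/(0.303×227²×409) = 0.1972.
CD = 0.0256 + 0.0483 × 0.1972² = 0.02748.
D = q·S·CD = 7807 × 409 × 0.02748 = 87740 N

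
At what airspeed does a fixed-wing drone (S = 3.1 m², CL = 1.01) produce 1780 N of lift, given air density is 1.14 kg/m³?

L = ½ρv²S·CL ⇒ v = √(2L/(ρ·S·CL))
v = √(2 × 1780 / (1.14 × 3.1 × 1.01)) = √997.4 = 31.6 m/s

v = 31.6 m/s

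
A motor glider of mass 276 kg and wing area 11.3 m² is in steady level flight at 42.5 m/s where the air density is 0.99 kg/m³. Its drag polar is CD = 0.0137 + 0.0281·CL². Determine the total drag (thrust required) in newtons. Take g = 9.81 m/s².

In steady level flight, lift balances weight: W = mg = 276 × 9.81 = 2707.6 N.
Dynamic pressure q = 0.5 × 0.99 × 42.5² = 894.1 Pa.
CL = 2W/(ρv²S) = 2×2707.6/(0.99×42.5²×11.3) = 0.268.
CD = 0.0137 + 0.0281 × 0.268² = 0.01572.
D = q·S·CD = 894.1 × 11.3 × 0.01572 = 158.8 N

D = 159 N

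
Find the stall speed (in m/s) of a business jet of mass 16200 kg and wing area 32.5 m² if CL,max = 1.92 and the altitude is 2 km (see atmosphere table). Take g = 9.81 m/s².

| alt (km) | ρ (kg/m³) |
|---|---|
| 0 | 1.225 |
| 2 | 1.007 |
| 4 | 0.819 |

V_stall = 71.1 m/s

At 2 km, from the table: ρ = 1.007 kg/m³.
Stall occurs when L = W at CL,max. W = mg = 16200 × 9.81 = 1.589×10^5 N.
From L = ½ρV²S·CL,max = W: V_stall = √(2W/(ρSCL,max)) = √(2·1.589×10^5/(1.007·32.5·1.92))
V_stall = √5058 = 71.1 m/s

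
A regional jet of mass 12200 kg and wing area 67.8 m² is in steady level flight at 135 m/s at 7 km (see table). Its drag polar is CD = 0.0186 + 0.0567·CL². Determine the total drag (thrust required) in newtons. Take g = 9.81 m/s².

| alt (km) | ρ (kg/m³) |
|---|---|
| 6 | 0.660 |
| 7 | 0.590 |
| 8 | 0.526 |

D = 9010 N

At 7 km, from the table: ρ = 0.590 kg/m³.
Level flight ⇒ L = W = m·g = 12200 × 9.81 = 1.1968×10^5 N.
Dynamic pressure q = 0.5 × 0.59 × 135² = 5376 Pa.
CL = 2W/(ρv²S) = 2×1.1968×10^5/(0.59×135²×67.8) = 0.3283.
CD = 0.0186 + 0.0567 × 0.3283² = 0.02471.
D = q·S·CD = 5376 × 67.8 × 0.02471 = 9008 N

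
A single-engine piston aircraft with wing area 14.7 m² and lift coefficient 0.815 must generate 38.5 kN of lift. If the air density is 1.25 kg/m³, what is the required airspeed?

v = 71.7 m/s

L = ½ρv²S·CL ⇒ v = √(2L/(ρ·S·CL))
v = √(2 × 38500 / (1.25 × 14.7 × 0.815)) = √5142 = 71.7 m/s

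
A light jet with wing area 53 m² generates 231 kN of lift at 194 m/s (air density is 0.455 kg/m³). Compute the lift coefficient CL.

CL = 0.509

From L = ½ρv²S·CL, rearranging gives CL = 2L/(ρv²S).
CL = 2 × 2.31×10^5 / (0.455 × 194² × 53) = 0.509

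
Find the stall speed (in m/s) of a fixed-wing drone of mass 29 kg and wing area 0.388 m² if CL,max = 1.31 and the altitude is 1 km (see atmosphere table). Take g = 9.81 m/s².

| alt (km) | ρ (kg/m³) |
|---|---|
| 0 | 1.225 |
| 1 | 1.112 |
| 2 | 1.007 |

V_stall = 31.7 m/s

At 1 km, from the table: ρ = 1.112 kg/m³.
Stall occurs when L = W at CL,max. W = mg = 29 × 9.81 = 284.5 N.
V_stall = √(2W/(ρ·S·CL,max)) = √(2 × 284.5 / (1.112 × 0.388 × 1.31))
V_stall = √1007 = 31.7 m/s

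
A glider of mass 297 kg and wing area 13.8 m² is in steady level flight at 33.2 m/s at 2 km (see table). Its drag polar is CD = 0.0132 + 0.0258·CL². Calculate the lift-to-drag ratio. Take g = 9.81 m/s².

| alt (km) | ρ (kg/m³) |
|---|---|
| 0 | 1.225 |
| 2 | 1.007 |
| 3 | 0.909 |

At 2 km, from the table: ρ = 1.007 kg/m³.
Weight W = mg = 297 × 9.81 = 2913.6 N; in level flight L = W.
Dynamic pressure q = 0.5 × 1.007 × 33.2² = 555 Pa.
CL = W/(q·S) = 2913.6 / (555 × 13.8) = 0.3804.
CD = 0.0132 + 0.0258 × 0.3804² = 0.01693.
L/D = CL/CD = 0.3804 / 0.01693 = 22.5

L/D = 22.5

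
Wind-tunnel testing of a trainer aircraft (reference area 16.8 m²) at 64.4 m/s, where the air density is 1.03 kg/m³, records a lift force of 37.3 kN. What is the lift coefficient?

From L = ½ρv²S·CL, rearranging gives CL = 2L/(ρv²S).
CL = 2 × 37300 / (1.03 × 64.4² × 16.8) = 1.04

CL = 1.04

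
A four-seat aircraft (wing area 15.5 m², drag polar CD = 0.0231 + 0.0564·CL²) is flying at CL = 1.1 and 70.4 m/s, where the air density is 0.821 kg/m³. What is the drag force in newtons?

CD = 0.0231 + 0.0564 × 1.1² = 0.09134
D = ½ρv²S·CD = ½ × 0.821 × 70.4² × 15.5 × 0.09134 = 2880 N

D = 2880 N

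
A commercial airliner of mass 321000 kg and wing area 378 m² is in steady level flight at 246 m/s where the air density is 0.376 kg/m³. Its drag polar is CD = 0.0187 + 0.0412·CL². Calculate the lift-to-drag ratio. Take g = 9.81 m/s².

L/D = 18

Level flight ⇒ L = W = m·g = 321000 × 9.81 = 3.149×10^6 N.
q = ½ρv² = ½ × 0.376 × 246² = 11380 Pa.
CL = 2W/(ρv²S) = 2×3.149×10^6/(0.376×246²×378) = 0.7322.
CD = 0.0187 + 0.0412 × 0.7322² = 0.04079.
L/D = CL/CD = 0.7322 / 0.04079 = 18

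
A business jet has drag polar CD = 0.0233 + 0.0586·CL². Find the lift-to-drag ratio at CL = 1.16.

CD = 0.0233 + 0.0586 × 1.16² = 0.1022
L/D = CL/CD = 1.16 / 0.1022 = 11.4

L/D = 11.4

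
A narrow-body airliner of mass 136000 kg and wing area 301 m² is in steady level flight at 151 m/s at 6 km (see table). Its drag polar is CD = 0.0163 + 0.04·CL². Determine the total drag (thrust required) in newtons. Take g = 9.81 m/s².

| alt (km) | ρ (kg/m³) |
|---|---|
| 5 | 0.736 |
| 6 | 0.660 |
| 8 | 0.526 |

D = 68400 N

At 6 km, from the table: ρ = 0.660 kg/m³.
In steady level flight, lift balances weight: W = mg = 136000 × 9.81 = 1.3342×10^6 N.
Dynamic pressure q = 0.5 × 0.66 × 151² = 7524 Pa.
CL = 2W/(ρv²S) = 2×1.3342×10^6/(0.66×151²×301) = 0.5891.
CD = 0.0163 + 0.04 × 0.5891² = 0.03018.
D = q·S·CD = 7524 × 301 × 0.03018 = 68350 N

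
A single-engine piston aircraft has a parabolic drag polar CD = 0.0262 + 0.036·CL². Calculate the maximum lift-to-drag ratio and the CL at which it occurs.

(L/D)max = 16.3, at CL = 0.853

For CD = CD0 + K·CL², (L/D)max occurs at CL* = √(CD0/K) and equals 1/(2√(K·CD0)).
(L/D)max = 1/(2√(0.036 × 0.0262)) = 1/(2 × 0.03071) = 16.3
CL* = √(0.0262/0.036) = 0.853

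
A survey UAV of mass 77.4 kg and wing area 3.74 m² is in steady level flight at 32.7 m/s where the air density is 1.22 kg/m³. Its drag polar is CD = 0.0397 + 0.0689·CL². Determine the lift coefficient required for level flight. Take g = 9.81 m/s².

Level flight ⇒ L = W = m·g = 77.4 × 9.81 = 759.29 N.
q = ½ρv² = ½ × 1.22 × 32.7² = 652.3 Pa.
CL = W/(q·S) = 759.29 / (652.3 × 3.74) = 0.3113.

CL = 0.311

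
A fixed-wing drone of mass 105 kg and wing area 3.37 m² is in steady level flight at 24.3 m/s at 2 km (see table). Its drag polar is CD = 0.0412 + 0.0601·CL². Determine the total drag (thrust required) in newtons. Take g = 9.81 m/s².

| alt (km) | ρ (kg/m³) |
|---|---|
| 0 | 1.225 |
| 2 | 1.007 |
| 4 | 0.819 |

At 2 km, from the table: ρ = 1.007 kg/m³.
Weight W = mg = 105 × 9.81 = 1030 N; in level flight L = W.
Dynamic pressure q = 0.5 × 1.007 × 24.3² = 297.3 Pa.
CL = 2W/(ρv²S) = 2×1030/(1.007×24.3²×3.37) = 1.028.
CD = 0.0412 + 0.0601 × 1.028² = 0.1047.
D = q·S·CD = 297.3 × 3.37 × 0.1047 = 104.9 N

D = 105 N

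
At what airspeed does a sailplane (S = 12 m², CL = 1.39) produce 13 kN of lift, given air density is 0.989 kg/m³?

L = ½ρv²S·CL ⇒ v = √(2L/(ρ·S·CL))
v = √(2 × 13000 / (0.989 × 12 × 1.39)) = √1576 = 39.7 m/s

v = 39.7 m/s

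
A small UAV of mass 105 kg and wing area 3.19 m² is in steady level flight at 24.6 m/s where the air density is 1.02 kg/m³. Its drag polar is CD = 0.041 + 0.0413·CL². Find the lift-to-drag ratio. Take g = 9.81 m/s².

L/D = 12.1

In steady level flight, lift balances weight: W = mg = 105 × 9.81 = 1030 N.
Dynamic pressure q = 0.5 × 1.02 × 24.6² = 308.6 Pa.
CL = W/(q·S) = 1030 / (308.6 × 3.19) = 1.046.
CD = 0.041 + 0.0413 × 1.046² = 0.08621.
L/D = CL/CD = 1.046 / 0.08621 = 12.1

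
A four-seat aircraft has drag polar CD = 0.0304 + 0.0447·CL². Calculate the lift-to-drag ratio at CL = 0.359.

L/D = 9.93

CD = 0.0304 + 0.0447 × 0.359² = 0.03616
L/D = CL/CD = 0.359 / 0.03616 = 9.93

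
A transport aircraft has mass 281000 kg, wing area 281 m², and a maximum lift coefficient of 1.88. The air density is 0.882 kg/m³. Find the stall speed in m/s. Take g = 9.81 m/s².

Weight W = mg = 281000 × 9.81 = 2.757×10^6 N.
From L = ½ρV²S·CL,max = W: V_stall = √(2W/(ρSCL,max)) = √(2·2.757×10^6/(0.882·281·1.88))
V_stall = √11830 = 109 m/s

V_stall = 109 m/s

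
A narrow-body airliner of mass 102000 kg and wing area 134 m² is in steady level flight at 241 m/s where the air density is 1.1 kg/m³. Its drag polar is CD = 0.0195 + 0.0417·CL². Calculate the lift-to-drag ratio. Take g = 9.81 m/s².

L/D = 10.7

In steady level flight, lift balances weight: W = mg = 102000 × 9.81 = 1.0006×10^6 N.
q = ½ρv² = ½ × 1.1 × 241² = 31940 Pa.
CL = W/(q·S) = 1.0006×10^6 / (31940 × 134) = 0.2338.
CD = 0.0195 + 0.0417 × 0.2338² = 0.02178.
L/D = CL/CD = 0.2338 / 0.02178 = 10.7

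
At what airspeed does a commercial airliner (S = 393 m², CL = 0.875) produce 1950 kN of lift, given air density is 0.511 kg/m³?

v = 149 m/s

L = ½ρv²S·CL ⇒ v = √(2L/(ρ·S·CL))
v = √(2 × 1.95×10^6 / (0.511 × 393 × 0.875)) = √22190 = 149 m/s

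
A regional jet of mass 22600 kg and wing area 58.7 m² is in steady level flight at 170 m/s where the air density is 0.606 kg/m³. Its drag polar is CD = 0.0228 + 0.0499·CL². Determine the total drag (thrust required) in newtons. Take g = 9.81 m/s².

D = 16500 N

In steady level flight, lift balances weight: W = mg = 22600 × 9.81 = 2.2171×10^5 N.
Dynamic pressure q = 0.5 × 0.606 × 170² = 8757 Pa.
Required CL = L/(qS) = 2.2171×10^5/(8757·58.7) = 0.4313.
CD = 0.0228 + 0.0499 × 0.4313² = 0.03208.
D = q·S·CD = 8757 × 58.7 × 0.03208 = 16490 N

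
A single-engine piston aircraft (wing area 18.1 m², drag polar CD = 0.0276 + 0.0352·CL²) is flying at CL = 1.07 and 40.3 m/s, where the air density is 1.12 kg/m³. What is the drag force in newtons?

CD = 0.0276 + 0.0352 × 1.07² = 0.0679
D = ½ρv²S·CD = ½ × 1.12 × 40.3² × 18.1 × 0.0679 = 1120 N

D = 1120 N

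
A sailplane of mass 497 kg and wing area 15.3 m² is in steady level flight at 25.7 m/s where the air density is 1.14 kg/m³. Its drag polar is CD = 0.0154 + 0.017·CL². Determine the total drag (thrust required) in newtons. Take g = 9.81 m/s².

Level flight ⇒ L = W = m·g = 497 × 9.81 = 4875.6 N.
q = ½ρv² = ½ × 1.14 × 25.7² = 376.5 Pa.
Required CL = L/(qS) = 4875.6/(376.5·15.3) = 0.8464.
CD = 0.0154 + 0.017 × 0.8464² = 0.02758.
D = q·S·CD = 376.5 × 15.3 × 0.02758 = 158.9 N

D = 159 N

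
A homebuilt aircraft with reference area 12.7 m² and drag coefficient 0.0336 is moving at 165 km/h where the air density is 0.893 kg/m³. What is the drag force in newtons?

Convert speed: v = 165 km/h ÷ 3.6 = 45.83 m/s.
D = ½ρv²S·CD = ½ × 0.893 × 45.83² × 12.7 × 0.0336 = 400 N

D = 400 N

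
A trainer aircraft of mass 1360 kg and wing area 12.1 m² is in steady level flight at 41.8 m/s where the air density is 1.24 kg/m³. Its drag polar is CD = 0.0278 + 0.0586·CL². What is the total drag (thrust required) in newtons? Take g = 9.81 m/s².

Weight W = mg = 1360 × 9.81 = 13342 N; in level flight L = W.
Dynamic pressure q = 0.5 × 1.24 × 41.8² = 1083 Pa.
Required CL = L/(qS) = 13342/(1083·12.1) = 1.018.
CD = 0.0278 + 0.0586 × 1.018² = 0.08851.
D = q·S·CD = 1083 × 12.1 × 0.08851 = 1160 N

D = 1160 N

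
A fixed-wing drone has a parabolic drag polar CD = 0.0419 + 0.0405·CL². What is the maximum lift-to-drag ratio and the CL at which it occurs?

(L/D)max = 12.1, at CL = 1.02

For CD = CD0 + K·CL², (L/D)max occurs at CL* = √(CD0/K) and equals 1/(2√(K·CD0)).
(L/D)max = 1/(2√(0.0405 × 0.0419)) = 1/(2 × 0.04119) = 12.1
CL* = √(0.0419/0.0405) = 1.02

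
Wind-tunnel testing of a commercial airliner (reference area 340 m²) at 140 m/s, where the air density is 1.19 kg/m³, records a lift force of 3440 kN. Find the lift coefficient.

From L = ½ρv²S·CL, rearranging gives CL = 2L/(ρv²S).
CL = 2 × 3.44×10^6 / (1.19 × 140² × 340) = 0.868

CL = 0.868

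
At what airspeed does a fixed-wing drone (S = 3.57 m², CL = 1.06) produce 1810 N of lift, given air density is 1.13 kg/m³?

v = 29.1 m/s

L = ½ρv²S·CL ⇒ v = √(2L/(ρ·S·CL))
v = √(2 × 1810 / (1.13 × 3.57 × 1.06)) = √846.6 = 29.1 m/s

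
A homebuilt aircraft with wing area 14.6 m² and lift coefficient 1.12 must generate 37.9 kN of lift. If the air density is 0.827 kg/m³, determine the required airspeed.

v = 74.9 m/s

L = ½ρv²S·CL ⇒ v = √(2L/(ρ·S·CL))
v = √(2 × 37900 / (0.827 × 14.6 × 1.12)) = √5605 = 74.9 m/s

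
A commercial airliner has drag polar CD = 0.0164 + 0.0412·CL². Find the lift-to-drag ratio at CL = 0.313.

L/D = 15.3

CD = 0.0164 + 0.0412 × 0.313² = 0.02044
L/D = CL/CD = 0.313 / 0.02044 = 15.3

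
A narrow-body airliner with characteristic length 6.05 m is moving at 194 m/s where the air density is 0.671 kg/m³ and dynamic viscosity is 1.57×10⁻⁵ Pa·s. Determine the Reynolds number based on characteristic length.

Re = 5.02×10^7

Re = ρ·v·c/μ = 0.671 × 194 × 6.05 / (1.57×10⁻⁵) = 5.02×10^7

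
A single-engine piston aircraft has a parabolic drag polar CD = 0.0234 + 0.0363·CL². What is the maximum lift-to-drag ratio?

For CD = CD0 + K·CL², (L/D)max occurs at CL* = √(CD0/K) and equals 1/(2√(K·CD0)).
(L/D)max = 1/(2√(0.0363 × 0.0234)) = 1/(2 × 0.02914) = 17.2

(L/D)max = 17.2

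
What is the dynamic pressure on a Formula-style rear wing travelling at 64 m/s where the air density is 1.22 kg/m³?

q = ½ρv² = ½ × 1.22 × 64² = 2500 Pa

q = 2500 Pa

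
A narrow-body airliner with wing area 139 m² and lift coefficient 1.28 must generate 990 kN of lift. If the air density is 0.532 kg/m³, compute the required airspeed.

L = ½ρv²S·CL ⇒ v = √(2L/(ρ·S·CL))
v = √(2 × 9.9×10^5 / (0.532 × 139 × 1.28)) = √20920 = 145 m/s

v = 145 m/s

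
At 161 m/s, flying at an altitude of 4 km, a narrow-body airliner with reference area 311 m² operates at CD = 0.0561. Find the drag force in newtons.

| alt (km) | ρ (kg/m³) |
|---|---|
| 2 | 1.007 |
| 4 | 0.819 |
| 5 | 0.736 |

D = 1.85×10^5 N

At 4 km, from the table: ρ = 0.819 kg/m³.
Dynamic pressure q = ½ρv² = ½ × 0.819 × 161² = 10610 Pa.
D = q·S·CD = 10610 × 311 × 0.0561 = 1.85×10^5 N ≈ 185 kN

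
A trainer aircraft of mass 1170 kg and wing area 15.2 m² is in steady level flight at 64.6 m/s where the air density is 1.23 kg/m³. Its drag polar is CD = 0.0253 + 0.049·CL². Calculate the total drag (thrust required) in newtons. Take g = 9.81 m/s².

D = 1150 N

Level flight ⇒ L = W = m·g = 1170 × 9.81 = 11478 N.
q = ½ρv² = ½ × 1.23 × 64.6² = 2566 Pa.
Required CL = L/(qS) = 11478/(2566·15.2) = 0.2942.
CD = 0.0253 + 0.049 × 0.2942² = 0.02954.
D = q·S·CD = 2566 × 15.2 × 0.02954 = 1152 N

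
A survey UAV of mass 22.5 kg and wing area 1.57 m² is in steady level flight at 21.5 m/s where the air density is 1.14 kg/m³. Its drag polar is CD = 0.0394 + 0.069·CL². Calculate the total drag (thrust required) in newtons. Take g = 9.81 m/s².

D = 24.4 N

In steady level flight, lift balances weight: W = mg = 22.5 × 9.81 = 220.73 N.
Dynamic pressure q = 0.5 × 1.14 × 21.5² = 263.5 Pa.
CL = 2W/(ρv²S) = 2×220.73/(1.14×21.5²×1.57) = 0.5336.
CD = 0.0394 + 0.069 × 0.5336² = 0.05904.
D = q·S·CD = 263.5 × 1.57 × 0.05904 = 24.42 N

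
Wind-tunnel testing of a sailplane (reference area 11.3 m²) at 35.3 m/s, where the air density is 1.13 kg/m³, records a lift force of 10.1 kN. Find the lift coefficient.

From L = ½ρv²S·CL, rearranging gives CL = 2L/(ρv²S).
CL = 2 × 10100 / (1.13 × 35.3² × 11.3) = 1.27

CL = 1.27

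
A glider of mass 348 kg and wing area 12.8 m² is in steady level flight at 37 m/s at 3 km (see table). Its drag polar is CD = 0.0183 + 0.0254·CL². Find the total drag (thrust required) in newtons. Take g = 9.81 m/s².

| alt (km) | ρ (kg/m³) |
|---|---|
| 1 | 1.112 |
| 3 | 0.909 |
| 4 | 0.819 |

D = 183 N

At 3 km, from the table: ρ = 0.909 kg/m³.
In steady level flight, lift balances weight: W = mg = 348 × 9.81 = 3413.9 N.
Dynamic pressure q = 0.5 × 0.909 × 37² = 622.2 Pa.
CL = W/(q·S) = 3413.9 / (622.2 × 12.8) = 0.4286.
CD = 0.0183 + 0.0254 × 0.4286² = 0.02297.
D = q·S·CD = 622.2 × 12.8 × 0.02297 = 182.9 N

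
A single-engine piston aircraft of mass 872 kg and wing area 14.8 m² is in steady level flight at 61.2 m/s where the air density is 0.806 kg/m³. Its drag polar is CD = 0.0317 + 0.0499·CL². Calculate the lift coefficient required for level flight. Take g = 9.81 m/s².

CL = 0.383

Weight W = mg = 872 × 9.81 = 8554.3 N; in level flight L = W.
Dynamic pressure q = 0.5 × 0.806 × 61.2² = 1509 Pa.
CL = W/(q·S) = 8554.3 / (1509 × 14.8) = 0.3829.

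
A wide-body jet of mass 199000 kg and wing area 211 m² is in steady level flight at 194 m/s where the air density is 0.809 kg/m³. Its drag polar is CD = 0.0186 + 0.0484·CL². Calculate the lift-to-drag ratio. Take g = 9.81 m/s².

In steady level flight, lift balances weight: W = mg = 199000 × 9.81 = 1.9522×10^6 N.
q = ½ρv² = ½ × 0.809 × 194² = 15220 Pa.
CL = W/(q·S) = 1.9522×10^6 / (15220 × 211) = 0.6077.
CD = 0.0186 + 0.0484 × 0.6077² = 0.03648.
L/D = CL/CD = 0.6077 / 0.03648 = 16.7

L/D = 16.7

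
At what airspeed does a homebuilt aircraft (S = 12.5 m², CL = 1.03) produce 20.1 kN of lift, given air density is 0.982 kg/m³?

v = 56.4 m/s

L = ½ρv²S·CL ⇒ v = √(2L/(ρ·S·CL))
v = √(2 × 20100 / (0.982 × 12.5 × 1.03)) = √3180 = 56.4 m/s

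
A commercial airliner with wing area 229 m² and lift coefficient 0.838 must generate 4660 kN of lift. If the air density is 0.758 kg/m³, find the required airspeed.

v = 253 m/s

L = ½ρv²S·CL ⇒ v = √(2L/(ρ·S·CL))
v = √(2 × 4.66×10^6 / (0.758 × 229 × 0.838)) = √64070 = 253 m/s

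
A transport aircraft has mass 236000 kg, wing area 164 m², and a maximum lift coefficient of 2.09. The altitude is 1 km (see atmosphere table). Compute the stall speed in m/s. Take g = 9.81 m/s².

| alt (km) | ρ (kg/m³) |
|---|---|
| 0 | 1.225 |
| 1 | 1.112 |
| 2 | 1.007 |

At 1 km, from the table: ρ = 1.112 kg/m³.
Weight W = mg = 236000 × 9.81 = 2.315×10^6 N.
From L = ½ρV²S·CL,max = W: V_stall = √(2W/(ρSCL,max)) = √(2·2.315×10^6/(1.112·164·2.09))
V_stall = √12150 = 110 m/s

V_stall = 110 m/s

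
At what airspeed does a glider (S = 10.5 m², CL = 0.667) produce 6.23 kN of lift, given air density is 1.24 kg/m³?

L = ½ρv²S·CL ⇒ v = √(2L/(ρ·S·CL))
v = √(2 × 6230 / (1.24 × 10.5 × 0.667)) = √1435 = 37.9 m/s

v = 37.9 m/s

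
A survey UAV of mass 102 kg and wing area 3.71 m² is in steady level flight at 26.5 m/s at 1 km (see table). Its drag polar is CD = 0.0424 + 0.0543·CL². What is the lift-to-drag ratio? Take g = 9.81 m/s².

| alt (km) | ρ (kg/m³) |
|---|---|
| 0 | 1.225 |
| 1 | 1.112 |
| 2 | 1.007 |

L/D = 10.1

At 1 km, from the table: ρ = 1.112 kg/m³.
In steady level flight, lift balances weight: W = mg = 102 × 9.81 = 1000.6 N.
q = ½ρv² = ½ × 1.112 × 26.5² = 390.5 Pa.
CL = 2W/(ρv²S) = 2×1000.6/(1.112×26.5²×3.71) = 0.6908.
CD = 0.0424 + 0.0543 × 0.6908² = 0.06831.
L/D = CL/CD = 0.6908 / 0.06831 = 10.1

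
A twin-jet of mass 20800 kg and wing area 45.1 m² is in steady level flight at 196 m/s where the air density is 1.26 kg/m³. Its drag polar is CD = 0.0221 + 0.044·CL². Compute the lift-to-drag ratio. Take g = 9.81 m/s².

Level flight ⇒ L = W = m·g = 20800 × 9.81 = 2.0405×10^5 N.
Dynamic pressure q = 0.5 × 1.26 × 196² = 24200 Pa.
CL = W/(q·S) = 2.0405×10^5 / (24200 × 45.1) = 0.1869.
CD = 0.0221 + 0.044 × 0.1869² = 0.02364.
L/D = CL/CD = 0.1869 / 0.02364 = 7.91

L/D = 7.91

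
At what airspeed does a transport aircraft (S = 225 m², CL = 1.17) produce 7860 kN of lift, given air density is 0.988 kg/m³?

L = ½ρv²S·CL ⇒ v = √(2L/(ρ·S·CL))
v = √(2 × 7.86×10^6 / (0.988 × 225 × 1.17)) = √60440 = 246 m/s

v = 246 m/s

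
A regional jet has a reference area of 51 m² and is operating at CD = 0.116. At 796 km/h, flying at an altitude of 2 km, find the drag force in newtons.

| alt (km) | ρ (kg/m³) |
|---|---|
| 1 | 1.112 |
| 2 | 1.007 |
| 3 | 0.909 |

At 2 km, from the table: ρ = 1.007 kg/m³.
Convert speed: v = 796 km/h ÷ 3.6 = 221.1 m/s.
D = ½ρv²S·CD = ½ × 1.007 × 221.1² × 51 × 0.116 = 1.46×10^5 N ≈ 146 kN

D = 1.46×10^5 N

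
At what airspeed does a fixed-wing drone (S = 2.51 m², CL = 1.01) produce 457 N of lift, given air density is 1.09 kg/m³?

v = 18.2 m/s

L = ½ρv²S·CL ⇒ v = √(2L/(ρ·S·CL))
v = √(2 × 457 / (1.09 × 2.51 × 1.01)) = √330.8 = 18.2 m/s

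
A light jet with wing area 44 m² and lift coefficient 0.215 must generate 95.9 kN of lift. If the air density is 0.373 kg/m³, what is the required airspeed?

L = ½ρv²S·CL ⇒ v = √(2L/(ρ·S·CL))
v = √(2 × 95900 / (0.373 × 44 × 0.215)) = √54360 = 233 m/s

v = 233 m/s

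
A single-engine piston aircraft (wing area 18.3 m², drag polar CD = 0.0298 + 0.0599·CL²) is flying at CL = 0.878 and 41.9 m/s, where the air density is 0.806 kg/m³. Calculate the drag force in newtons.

CD = 0.0298 + 0.0599 × 0.878² = 0.07598
D = ½ρv²S·CD = ½ × 0.806 × 41.9² × 18.3 × 0.07598 = 984 N

D = 984 N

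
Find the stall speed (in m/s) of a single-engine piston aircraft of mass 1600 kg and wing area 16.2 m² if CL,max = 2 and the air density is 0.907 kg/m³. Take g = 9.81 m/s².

V_stall = 32.7 m/s

At stall, lift equals weight: L = W = m·g = 1600 × 9.81 = 15700 N.
From L = ½ρV²S·CL,max = W: V_stall = √(2W/(ρSCL,max)) = √(2·15700/(0.907·16.2·2))
V_stall = √1068 = 32.7 m/s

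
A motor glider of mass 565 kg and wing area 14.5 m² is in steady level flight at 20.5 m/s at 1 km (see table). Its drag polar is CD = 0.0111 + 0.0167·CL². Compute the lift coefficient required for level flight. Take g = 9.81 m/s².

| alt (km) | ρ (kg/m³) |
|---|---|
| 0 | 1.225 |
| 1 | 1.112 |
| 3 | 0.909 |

CL = 1.64

At 1 km, from the table: ρ = 1.112 kg/m³.
Weight W = mg = 565 × 9.81 = 5542.7 N; in level flight L = W.
q = ½ρv² = ½ × 1.112 × 20.5² = 233.7 Pa.
Required CL = L/(qS) = 5542.7/(233.7·14.5) = 1.636.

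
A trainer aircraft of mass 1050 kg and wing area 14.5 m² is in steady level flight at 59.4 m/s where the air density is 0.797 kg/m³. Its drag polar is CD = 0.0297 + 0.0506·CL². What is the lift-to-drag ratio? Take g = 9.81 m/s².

Level flight ⇒ L = W = m·g = 1050 × 9.81 = 10300 N.
q = ½ρv² = ½ × 0.797 × 59.4² = 1406 Pa.
Required CL = L/(qS) = 10300/(1406·14.5) = 0.5052.
CD = 0.0297 + 0.0506 × 0.5052² = 0.04262.
L/D = CL/CD = 0.5052 / 0.04262 = 11.9

L/D = 11.9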